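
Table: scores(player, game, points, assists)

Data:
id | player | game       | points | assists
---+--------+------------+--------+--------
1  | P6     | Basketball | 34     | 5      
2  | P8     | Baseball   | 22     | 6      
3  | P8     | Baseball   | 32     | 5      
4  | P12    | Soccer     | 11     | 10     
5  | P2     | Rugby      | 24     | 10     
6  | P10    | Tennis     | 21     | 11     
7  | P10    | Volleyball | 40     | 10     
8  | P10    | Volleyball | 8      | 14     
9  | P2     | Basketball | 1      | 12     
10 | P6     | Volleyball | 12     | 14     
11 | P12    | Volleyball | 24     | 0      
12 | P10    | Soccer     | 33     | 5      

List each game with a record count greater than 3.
SELECT game, COUNT(*) as cnt
FROM scores
GROUP BY game
HAVING COUNT(*) > 3

Result:
  Volleyball: 4

Note: HAVING filters groups after aggregation, WHERE filters rows before.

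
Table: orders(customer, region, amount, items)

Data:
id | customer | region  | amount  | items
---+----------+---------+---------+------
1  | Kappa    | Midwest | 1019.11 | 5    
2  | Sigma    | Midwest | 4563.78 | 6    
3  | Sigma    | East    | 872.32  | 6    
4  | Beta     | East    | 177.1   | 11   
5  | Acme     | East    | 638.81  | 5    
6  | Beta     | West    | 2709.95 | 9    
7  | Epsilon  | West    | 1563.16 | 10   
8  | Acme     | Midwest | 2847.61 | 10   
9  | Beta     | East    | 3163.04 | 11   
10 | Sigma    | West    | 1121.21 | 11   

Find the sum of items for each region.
SELECT region, SUM(items) as result
FROM orders
GROUP BY region

Result:
  East: 33
  Midwest: 21
  West: 30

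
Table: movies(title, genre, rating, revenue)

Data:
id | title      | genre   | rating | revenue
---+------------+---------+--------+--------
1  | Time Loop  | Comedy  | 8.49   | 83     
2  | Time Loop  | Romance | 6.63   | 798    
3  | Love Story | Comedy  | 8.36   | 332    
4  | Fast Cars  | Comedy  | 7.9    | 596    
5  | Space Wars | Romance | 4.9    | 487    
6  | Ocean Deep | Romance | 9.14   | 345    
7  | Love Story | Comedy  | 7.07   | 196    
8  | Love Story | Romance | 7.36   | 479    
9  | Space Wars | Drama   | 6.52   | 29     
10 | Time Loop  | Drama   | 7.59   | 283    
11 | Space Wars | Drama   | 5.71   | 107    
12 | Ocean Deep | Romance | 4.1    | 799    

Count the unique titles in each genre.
SELECT genre, COUNT(DISTINCT title)
FROM movies
GROUP BY genre

Result:
  Comedy: 3 distinct
  Drama: 2 distinct
  Romance: 4 distinct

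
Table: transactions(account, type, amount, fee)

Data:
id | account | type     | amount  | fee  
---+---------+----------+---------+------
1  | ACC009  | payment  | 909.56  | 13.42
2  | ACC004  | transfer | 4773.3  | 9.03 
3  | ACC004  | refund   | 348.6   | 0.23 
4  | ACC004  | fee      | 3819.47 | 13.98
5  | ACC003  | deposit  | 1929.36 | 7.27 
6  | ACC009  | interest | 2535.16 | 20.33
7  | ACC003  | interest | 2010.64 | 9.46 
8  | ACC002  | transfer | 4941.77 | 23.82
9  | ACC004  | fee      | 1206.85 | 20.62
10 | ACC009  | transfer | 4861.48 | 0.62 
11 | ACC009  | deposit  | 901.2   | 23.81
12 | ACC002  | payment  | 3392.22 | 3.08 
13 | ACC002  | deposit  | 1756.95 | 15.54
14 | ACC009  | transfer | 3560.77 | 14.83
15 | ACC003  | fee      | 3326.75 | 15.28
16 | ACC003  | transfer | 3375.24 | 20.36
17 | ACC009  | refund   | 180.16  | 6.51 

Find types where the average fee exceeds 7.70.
SELECT type, AVG(fee)
FROM transactions
GROUP BY type
HAVING AVG(fee) > 7.70

Result:
  deposit: avg=15.54
  fee: avg=16.63
  interest: avg=14.90
  payment: avg=8.25
  transfer: avg=13.73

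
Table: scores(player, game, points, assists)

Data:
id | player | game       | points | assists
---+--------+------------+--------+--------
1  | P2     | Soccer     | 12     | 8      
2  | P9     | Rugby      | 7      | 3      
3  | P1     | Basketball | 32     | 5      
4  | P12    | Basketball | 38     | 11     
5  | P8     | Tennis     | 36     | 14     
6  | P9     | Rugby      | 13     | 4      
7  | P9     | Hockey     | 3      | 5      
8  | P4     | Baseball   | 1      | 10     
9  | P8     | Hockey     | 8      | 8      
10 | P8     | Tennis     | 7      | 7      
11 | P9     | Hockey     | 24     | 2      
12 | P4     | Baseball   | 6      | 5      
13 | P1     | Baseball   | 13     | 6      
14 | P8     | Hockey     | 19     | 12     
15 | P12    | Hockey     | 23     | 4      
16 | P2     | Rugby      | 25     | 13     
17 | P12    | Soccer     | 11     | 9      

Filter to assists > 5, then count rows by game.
SELECT game, COUNT(*)
FROM scores
WHERE assists > 5
GROUP BY game

Note: WHERE filters rows before grouping.

Result:
  Baseball: 2
  Basketball: 1
  Hockey: 2
  Rugby: 1
  Soccer: 2
  Tennis: 2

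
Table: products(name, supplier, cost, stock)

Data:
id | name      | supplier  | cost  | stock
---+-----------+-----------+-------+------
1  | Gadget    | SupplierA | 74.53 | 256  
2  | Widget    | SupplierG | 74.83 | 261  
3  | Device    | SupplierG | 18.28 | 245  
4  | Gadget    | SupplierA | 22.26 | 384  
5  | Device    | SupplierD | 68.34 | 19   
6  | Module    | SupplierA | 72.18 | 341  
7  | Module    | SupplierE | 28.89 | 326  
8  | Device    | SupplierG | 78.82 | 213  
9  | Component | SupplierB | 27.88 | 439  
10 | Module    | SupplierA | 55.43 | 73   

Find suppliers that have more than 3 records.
SELECT supplier, COUNT(*) as cnt
FROM products
GROUP BY supplier
HAVING COUNT(*) > 3

Result:
  SupplierA: 4

Note: HAVING filters groups after aggregation, WHERE filters rows before.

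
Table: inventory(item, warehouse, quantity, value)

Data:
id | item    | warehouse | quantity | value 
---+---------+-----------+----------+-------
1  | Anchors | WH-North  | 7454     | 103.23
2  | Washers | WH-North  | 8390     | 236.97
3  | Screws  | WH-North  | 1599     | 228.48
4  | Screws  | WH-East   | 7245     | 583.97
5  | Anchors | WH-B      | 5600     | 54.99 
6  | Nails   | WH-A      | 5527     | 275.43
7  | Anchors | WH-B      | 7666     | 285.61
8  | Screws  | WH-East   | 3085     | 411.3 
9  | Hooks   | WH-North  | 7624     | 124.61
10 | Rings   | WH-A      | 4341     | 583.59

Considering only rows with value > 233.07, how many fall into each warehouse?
SELECT warehouse, COUNT(*)
FROM inventory
WHERE value > 233.07
GROUP BY warehouse

Note: WHERE filters rows before grouping.

Result:
  WH-A: 2
  WH-B: 1
  WH-East: 2
  WH-North: 1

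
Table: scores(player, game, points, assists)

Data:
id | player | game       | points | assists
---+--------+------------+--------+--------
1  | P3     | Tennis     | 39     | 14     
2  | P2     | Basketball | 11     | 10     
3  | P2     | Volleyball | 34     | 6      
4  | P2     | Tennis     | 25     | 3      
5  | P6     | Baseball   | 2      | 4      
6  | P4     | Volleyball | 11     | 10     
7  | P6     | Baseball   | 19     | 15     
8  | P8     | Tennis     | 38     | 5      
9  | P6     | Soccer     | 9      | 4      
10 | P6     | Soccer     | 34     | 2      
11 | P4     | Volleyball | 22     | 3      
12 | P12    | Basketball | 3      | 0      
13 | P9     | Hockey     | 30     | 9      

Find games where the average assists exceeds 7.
SELECT game, AVG(assists)
FROM scores
GROUP BY game
HAVING AVG(assists) > 7

Result:
  Baseball: avg=9.50
  Hockey: avg=9.00
  Tennis: avg=7.33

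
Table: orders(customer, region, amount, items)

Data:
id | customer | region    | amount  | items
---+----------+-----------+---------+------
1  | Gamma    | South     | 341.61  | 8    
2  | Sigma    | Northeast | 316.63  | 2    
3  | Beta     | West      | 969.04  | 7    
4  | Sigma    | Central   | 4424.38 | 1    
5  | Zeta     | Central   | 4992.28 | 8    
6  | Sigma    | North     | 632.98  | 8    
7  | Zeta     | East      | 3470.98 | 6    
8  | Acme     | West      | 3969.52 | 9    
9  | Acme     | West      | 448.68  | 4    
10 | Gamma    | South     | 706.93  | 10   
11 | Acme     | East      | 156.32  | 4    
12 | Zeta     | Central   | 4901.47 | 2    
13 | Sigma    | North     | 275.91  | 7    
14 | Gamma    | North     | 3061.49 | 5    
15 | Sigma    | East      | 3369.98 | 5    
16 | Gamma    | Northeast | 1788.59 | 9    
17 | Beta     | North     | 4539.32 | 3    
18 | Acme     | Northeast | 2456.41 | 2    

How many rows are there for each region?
SELECT region, COUNT(*) as count
FROM orders
GROUP BY region

Result:
  Central: 3
  East: 3
  North: 4
  Northeast: 3
  South: 2
  West: 3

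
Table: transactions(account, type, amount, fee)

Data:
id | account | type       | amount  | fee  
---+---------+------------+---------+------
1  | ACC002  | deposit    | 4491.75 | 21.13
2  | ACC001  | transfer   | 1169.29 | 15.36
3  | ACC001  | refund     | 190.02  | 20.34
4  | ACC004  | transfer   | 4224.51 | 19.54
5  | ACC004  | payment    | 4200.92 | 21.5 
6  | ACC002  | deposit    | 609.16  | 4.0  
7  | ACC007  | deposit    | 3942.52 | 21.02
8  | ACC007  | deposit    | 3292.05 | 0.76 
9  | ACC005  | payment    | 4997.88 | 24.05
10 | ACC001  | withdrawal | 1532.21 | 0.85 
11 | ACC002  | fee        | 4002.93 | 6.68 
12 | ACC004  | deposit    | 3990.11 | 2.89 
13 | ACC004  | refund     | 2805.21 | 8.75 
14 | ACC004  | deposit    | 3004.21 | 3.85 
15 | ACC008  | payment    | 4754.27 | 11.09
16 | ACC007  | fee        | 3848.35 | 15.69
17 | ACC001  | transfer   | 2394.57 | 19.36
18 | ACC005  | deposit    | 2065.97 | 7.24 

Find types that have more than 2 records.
SELECT type, COUNT(*) as cnt
FROM transactions
GROUP BY type
HAVING COUNT(*) > 2

Result:
  deposit: 7
  payment: 3
  transfer: 3

Note: HAVING filters groups after aggregation, WHERE filters rows before.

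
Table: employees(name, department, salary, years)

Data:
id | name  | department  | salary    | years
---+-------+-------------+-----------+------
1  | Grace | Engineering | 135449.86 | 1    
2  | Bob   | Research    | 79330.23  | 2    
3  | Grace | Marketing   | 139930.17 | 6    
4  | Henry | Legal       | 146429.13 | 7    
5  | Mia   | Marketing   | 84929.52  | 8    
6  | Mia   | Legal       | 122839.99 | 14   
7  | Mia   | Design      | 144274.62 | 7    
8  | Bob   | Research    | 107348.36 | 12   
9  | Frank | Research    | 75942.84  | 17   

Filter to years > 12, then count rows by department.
SELECT department, COUNT(*)
FROM employees
WHERE years > 12
GROUP BY department

Note: WHERE filters rows before grouping.

Result:
  Legal: 1
  Research: 1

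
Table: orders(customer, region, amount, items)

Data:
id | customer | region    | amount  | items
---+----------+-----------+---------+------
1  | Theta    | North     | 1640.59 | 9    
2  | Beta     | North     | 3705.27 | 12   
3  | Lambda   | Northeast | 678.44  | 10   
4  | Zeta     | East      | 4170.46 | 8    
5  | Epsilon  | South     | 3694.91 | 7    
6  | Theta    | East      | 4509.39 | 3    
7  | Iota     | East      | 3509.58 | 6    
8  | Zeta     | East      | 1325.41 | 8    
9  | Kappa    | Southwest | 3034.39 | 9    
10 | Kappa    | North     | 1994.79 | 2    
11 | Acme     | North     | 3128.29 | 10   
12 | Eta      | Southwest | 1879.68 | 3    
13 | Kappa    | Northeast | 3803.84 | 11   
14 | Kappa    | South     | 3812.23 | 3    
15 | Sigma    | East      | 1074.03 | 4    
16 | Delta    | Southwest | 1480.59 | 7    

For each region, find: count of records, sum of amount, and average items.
SELECT region,
       COUNT(*) as cnt,
       SUM(amount) as total_amount,
       AVG(items) as avg_items
FROM orders
GROUP BY region

Result:
  East: 5 records, 14588.87 total amount, 5.80 avg items
  North: 4 records, 10468.94 total amount, 8.25 avg items
  Northeast: 2 records, 4482.28 total amount, 10.50 avg items
  South: 2 records, 7507.14 total amount, 5.00 avg items
  Southwest: 3 records, 6394.66 total amount, 6.33 avg items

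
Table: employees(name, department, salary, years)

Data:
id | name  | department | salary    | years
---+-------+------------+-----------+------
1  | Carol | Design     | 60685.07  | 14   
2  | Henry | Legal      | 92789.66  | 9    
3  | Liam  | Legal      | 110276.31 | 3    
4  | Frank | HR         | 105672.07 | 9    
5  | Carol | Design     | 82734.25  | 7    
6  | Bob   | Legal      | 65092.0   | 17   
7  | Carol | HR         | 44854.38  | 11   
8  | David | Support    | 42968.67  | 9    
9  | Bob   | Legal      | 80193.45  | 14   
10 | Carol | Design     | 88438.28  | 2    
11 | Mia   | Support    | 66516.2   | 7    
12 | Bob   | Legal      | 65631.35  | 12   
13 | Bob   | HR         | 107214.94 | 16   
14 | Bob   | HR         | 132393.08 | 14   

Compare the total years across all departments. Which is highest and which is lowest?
SELECT department, SUM(years)
FROM employees
GROUP BY department
ORDER BY SUM(years)

All groups:
  Support: 16
  Design: 23
  HR: 50
  Legal: 55

Highest: Legal (55)
Lowest: Support (16)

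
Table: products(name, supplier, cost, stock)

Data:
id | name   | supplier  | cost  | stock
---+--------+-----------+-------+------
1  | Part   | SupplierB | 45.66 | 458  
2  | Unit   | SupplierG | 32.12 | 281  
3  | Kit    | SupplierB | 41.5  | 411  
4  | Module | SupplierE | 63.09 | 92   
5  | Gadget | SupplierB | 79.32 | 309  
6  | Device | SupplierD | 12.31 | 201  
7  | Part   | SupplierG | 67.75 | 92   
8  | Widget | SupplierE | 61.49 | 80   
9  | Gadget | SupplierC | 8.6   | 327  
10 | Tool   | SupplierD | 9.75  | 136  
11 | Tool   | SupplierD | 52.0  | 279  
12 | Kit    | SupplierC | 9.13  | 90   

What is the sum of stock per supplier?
SELECT supplier, SUM(stock) as result
FROM products
GROUP BY supplier

Result:
  SupplierB: 1178
  SupplierC: 417
  SupplierD: 616
  SupplierE: 172
  SupplierG: 373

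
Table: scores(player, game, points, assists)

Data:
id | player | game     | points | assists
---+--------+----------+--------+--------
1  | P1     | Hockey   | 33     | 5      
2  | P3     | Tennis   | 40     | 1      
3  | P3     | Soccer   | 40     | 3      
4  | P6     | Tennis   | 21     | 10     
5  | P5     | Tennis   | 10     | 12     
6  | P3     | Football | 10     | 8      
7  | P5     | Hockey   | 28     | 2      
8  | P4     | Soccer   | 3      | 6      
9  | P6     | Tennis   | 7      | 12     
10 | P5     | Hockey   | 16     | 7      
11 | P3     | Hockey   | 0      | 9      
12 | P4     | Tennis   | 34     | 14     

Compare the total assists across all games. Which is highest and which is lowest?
SELECT game, SUM(assists)
FROM scores
GROUP BY game
ORDER BY SUM(assists)

All groups:
  Football: 8
  Soccer: 9
  Hockey: 23
  Tennis: 49

Highest: Tennis (49)
Lowest: Football (8)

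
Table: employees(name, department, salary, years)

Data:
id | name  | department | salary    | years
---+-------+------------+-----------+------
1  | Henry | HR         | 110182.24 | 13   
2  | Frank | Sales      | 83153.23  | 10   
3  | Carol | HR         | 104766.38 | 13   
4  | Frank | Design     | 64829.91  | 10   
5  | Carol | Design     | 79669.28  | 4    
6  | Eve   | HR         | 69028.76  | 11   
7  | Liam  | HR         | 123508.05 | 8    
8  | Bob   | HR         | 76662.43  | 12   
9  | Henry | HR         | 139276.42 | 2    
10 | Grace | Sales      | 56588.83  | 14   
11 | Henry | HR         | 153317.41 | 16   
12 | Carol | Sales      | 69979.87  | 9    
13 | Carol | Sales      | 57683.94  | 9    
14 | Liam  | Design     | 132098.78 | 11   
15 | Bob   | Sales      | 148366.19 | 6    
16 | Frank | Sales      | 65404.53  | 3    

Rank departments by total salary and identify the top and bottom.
SELECT department, SUM(salary)
FROM employees
GROUP BY department
ORDER BY SUM(salary)

All groups:
  Design: 276597.97
  Sales: 481176.59
  HR: 776741.69

Highest: HR (776741.69)
Lowest: Design (276597.97)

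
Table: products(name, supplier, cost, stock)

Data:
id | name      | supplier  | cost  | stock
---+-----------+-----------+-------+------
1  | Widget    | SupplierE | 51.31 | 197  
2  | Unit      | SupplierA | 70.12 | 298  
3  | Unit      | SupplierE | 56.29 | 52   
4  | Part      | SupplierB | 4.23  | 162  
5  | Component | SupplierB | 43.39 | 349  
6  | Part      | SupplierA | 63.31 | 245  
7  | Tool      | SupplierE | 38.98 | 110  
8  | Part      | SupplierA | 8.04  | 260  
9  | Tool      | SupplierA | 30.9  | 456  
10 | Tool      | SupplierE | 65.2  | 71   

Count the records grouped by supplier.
SELECT supplier, COUNT(*) as count
FROM products
GROUP BY supplier

Result:
  SupplierA: 4
  SupplierB: 2
  SupplierE: 4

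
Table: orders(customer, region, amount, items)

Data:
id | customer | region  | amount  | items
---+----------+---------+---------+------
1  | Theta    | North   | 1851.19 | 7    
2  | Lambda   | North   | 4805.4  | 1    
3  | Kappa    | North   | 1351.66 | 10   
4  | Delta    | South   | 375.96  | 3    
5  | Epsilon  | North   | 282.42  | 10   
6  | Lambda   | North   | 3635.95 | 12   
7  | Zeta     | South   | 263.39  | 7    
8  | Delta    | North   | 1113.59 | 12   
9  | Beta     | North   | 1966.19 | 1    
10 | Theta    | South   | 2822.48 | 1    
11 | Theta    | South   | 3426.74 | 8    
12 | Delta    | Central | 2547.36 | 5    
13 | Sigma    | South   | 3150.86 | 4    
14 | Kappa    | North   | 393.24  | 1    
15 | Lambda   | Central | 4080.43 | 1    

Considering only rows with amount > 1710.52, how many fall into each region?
SELECT region, COUNT(*)
FROM orders
WHERE amount > 1710.52
GROUP BY region

Note: WHERE filters rows before grouping.

Result:
  Central: 2
  North: 4
  South: 3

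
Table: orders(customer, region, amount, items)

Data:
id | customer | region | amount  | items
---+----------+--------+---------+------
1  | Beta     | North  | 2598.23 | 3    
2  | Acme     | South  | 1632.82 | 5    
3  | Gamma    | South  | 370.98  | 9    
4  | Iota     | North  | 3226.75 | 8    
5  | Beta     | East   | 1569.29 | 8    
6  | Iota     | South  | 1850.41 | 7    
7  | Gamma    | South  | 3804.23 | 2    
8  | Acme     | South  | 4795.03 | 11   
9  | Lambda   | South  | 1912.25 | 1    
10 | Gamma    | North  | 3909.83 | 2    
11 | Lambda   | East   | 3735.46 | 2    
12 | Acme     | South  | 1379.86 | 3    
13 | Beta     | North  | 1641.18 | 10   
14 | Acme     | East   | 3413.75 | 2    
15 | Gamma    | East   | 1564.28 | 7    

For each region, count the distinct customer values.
SELECT region, COUNT(DISTINCT customer)
FROM orders
GROUP BY region

Result:
  East: 4 distinct
  North: 3 distinct
  South: 4 distinct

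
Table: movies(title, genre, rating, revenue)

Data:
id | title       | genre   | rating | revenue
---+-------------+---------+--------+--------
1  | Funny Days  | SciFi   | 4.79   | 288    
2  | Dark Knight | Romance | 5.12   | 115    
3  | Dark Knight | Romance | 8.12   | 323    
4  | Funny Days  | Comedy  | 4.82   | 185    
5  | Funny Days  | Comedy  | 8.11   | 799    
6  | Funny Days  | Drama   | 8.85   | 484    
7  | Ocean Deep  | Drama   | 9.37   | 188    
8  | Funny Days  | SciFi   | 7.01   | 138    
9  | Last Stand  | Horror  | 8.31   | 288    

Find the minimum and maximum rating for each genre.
SELECT genre, MIN(rating), MAX(rating)
FROM movies
GROUP BY genre

Result:
  Comedy: min=4.82, max=8.11
  Drama: min=8.85, max=9.37
  Horror: min=8.31, max=8.31
  Romance: min=5.12, max=8.12
  SciFi: min=4.79, max=7.01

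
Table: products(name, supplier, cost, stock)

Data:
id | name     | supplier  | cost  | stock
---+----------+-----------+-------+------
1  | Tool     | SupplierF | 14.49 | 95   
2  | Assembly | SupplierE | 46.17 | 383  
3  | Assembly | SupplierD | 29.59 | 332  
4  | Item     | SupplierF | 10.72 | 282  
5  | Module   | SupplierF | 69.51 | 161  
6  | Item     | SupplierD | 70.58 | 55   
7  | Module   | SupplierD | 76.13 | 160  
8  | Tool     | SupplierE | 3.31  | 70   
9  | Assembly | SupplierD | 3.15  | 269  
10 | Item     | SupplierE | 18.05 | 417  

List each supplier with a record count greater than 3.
SELECT supplier, COUNT(*) as cnt
FROM products
GROUP BY supplier
HAVING COUNT(*) > 3

Result:
  SupplierD: 4

Note: HAVING filters groups after aggregation, WHERE filters rows before.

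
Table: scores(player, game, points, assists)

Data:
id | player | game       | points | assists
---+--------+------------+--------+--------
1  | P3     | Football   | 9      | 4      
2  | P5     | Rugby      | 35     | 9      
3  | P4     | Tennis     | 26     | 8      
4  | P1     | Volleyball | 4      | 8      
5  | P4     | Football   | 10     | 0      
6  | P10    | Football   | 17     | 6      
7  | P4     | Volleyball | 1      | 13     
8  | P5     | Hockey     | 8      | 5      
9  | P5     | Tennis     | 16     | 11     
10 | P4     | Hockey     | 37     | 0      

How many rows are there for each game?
SELECT game, COUNT(*) as count
FROM scores
GROUP BY game

Result:
  Football: 3
  Hockey: 2
  Rugby: 1
  Tennis: 2
  Volleyball: 2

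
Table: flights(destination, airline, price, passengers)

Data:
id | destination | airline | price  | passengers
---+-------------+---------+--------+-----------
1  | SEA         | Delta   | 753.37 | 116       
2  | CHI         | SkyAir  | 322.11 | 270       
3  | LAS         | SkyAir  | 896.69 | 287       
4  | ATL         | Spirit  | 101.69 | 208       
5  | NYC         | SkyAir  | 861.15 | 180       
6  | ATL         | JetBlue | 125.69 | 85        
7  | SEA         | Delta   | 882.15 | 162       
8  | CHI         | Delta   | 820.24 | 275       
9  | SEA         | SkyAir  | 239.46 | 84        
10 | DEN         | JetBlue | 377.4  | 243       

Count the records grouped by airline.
SELECT airline, COUNT(*) as count
FROM flights
GROUP BY airline

Result:
  Delta: 3
  JetBlue: 2
  SkyAir: 4
  Spirit: 1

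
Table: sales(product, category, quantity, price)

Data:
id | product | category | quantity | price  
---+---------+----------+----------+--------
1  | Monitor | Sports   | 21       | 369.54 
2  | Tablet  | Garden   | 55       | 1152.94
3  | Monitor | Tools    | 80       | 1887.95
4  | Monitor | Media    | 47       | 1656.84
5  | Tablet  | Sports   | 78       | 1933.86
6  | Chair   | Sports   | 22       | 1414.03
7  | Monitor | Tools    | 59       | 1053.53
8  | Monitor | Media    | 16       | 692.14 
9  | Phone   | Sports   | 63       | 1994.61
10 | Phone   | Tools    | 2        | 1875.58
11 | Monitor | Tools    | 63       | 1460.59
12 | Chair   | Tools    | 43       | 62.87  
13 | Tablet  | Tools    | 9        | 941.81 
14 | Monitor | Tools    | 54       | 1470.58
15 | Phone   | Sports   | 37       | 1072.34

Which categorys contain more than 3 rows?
SELECT category, COUNT(*) as cnt
FROM sales
GROUP BY category
HAVING COUNT(*) > 3

Result:
  Sports: 5
  Tools: 7

Note: HAVING filters groups after aggregation, WHERE filters rows before.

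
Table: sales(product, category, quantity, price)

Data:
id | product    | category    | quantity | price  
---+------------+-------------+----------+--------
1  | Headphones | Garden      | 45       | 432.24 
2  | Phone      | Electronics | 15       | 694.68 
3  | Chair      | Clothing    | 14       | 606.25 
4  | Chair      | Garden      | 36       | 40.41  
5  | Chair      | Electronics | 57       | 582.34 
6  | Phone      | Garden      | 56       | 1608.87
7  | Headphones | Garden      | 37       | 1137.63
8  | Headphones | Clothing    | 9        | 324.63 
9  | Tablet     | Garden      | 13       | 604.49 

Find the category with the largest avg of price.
SELECT category, AVG(price) as val
FROM sales
GROUP BY category
ORDER BY val DESC
LIMIT 1

Result: Garden with avg(price) = 764.73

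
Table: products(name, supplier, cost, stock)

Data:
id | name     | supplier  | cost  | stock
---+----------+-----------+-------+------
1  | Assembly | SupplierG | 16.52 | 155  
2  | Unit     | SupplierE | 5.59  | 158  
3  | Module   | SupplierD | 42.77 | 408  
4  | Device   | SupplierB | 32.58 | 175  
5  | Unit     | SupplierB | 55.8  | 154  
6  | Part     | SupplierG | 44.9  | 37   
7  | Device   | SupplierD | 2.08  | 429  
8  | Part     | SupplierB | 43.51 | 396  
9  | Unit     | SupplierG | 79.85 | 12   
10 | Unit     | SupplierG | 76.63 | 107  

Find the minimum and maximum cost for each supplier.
SELECT supplier, MIN(cost), MAX(cost)
FROM products
GROUP BY supplier

Result:
  SupplierB: min=32.58, max=55.80
  SupplierD: min=2.08, max=42.77
  SupplierE: min=5.59, max=5.59
  SupplierG: min=16.52, max=79.85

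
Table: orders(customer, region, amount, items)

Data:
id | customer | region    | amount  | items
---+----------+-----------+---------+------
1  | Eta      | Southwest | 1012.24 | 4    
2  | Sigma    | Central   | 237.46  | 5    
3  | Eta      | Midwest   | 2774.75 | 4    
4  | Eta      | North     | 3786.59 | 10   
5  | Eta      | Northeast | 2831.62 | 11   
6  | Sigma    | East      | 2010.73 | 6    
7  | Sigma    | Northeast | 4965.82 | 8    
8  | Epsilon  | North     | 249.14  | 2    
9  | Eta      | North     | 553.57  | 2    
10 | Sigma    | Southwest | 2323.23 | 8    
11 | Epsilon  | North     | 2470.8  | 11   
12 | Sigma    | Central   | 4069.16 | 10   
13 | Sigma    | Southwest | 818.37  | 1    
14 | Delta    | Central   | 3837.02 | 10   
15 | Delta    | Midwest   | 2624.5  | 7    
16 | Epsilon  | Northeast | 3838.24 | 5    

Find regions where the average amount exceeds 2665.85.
SELECT region, AVG(amount)
FROM orders
GROUP BY region
HAVING AVG(amount) > 2665.85

Result:
  Central: avg=2714.55
  Midwest: avg=2699.63
  Northeast: avg=3878.56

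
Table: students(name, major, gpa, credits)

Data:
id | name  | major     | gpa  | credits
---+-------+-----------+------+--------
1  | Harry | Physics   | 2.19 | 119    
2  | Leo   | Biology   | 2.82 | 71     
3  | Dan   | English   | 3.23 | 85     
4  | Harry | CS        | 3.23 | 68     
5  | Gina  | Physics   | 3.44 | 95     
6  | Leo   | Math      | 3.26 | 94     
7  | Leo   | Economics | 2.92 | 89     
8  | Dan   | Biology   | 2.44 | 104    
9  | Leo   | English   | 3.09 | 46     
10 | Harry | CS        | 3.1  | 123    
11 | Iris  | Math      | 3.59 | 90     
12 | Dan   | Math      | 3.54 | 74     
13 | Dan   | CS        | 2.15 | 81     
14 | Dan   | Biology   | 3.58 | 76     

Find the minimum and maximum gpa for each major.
SELECT major, MIN(gpa), MAX(gpa)
FROM students
GROUP BY major

Result:
  Biology: min=2.44, max=3.58
  CS: min=2.15, max=3.23
  Economics: min=2.92, max=2.92
  English: min=3.09, max=3.23
  Math: min=3.26, max=3.59
  Physics: min=2.19, max=3.44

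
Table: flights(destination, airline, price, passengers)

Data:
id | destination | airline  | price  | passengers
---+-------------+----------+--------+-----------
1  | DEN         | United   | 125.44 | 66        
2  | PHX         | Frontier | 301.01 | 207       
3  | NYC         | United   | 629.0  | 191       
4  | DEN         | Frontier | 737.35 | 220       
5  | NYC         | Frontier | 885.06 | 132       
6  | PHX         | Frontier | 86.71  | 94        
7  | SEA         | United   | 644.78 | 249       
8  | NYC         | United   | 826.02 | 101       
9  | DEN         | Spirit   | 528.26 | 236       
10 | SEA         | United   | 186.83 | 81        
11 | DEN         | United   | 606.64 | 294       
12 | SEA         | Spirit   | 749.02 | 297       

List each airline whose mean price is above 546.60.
SELECT airline, AVG(price)
FROM flights
GROUP BY airline
HAVING AVG(price) > 546.60

Result:
  Spirit: avg=638.64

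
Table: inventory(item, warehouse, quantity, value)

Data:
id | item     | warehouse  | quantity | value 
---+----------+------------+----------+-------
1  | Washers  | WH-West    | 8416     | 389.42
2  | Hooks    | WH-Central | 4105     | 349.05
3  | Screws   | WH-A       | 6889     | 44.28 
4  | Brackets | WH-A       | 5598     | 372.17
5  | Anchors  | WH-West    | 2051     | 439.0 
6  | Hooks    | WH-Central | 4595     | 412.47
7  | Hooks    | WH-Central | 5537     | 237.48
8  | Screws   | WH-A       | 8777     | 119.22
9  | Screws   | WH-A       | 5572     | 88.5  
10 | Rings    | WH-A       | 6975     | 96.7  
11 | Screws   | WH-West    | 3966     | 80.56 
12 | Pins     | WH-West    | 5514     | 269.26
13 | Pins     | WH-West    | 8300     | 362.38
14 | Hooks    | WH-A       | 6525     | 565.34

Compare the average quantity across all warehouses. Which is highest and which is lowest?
SELECT warehouse, AVG(quantity)
FROM inventory
GROUP BY warehouse
ORDER BY AVG(quantity)

All groups:
  WH-Central: 4745.67
  WH-West: 5649.40
  WH-A: 6722.67

Highest: WH-A (6722.67)
Lowest: WH-Central (4745.67)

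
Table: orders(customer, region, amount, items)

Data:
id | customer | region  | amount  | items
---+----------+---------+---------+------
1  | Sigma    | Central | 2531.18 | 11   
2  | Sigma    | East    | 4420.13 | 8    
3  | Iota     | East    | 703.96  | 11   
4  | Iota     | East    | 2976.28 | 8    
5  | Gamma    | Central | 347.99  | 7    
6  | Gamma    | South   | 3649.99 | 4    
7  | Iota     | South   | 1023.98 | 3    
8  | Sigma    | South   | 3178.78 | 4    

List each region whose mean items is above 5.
SELECT region, AVG(items)
FROM orders
GROUP BY region
HAVING AVG(items) > 5

Result:
  Central: avg=9.00
  East: avg=9.00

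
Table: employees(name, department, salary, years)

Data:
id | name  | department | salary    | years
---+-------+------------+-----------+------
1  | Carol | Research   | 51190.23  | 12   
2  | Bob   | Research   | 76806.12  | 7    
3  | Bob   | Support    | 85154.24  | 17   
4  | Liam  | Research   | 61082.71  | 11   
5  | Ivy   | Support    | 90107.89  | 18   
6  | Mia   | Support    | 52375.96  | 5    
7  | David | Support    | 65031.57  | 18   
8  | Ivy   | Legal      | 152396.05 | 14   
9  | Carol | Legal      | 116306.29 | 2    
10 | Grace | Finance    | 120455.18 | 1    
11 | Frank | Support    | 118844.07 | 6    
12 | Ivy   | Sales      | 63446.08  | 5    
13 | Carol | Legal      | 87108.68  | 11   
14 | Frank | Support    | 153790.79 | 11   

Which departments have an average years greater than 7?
SELECT department, AVG(years)
FROM employees
GROUP BY department
HAVING AVG(years) > 7

Result:
  Legal: avg=9.00
  Research: avg=10.00
  Support: avg=12.50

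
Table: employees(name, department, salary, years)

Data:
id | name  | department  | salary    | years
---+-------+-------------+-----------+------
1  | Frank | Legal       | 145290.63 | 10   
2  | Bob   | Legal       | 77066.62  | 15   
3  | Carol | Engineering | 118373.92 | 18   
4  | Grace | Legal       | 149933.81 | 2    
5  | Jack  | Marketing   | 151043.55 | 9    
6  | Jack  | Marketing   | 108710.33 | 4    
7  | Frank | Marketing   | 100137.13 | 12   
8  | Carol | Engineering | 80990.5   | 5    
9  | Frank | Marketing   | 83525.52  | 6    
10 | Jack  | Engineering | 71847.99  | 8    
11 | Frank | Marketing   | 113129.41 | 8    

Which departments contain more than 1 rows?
SELECT department, COUNT(*) as cnt
FROM employees
GROUP BY department
HAVING COUNT(*) > 1

Result:
  Engineering: 3
  Legal: 3
  Marketing: 5

Note: HAVING filters groups after aggregation, WHERE filters rows before.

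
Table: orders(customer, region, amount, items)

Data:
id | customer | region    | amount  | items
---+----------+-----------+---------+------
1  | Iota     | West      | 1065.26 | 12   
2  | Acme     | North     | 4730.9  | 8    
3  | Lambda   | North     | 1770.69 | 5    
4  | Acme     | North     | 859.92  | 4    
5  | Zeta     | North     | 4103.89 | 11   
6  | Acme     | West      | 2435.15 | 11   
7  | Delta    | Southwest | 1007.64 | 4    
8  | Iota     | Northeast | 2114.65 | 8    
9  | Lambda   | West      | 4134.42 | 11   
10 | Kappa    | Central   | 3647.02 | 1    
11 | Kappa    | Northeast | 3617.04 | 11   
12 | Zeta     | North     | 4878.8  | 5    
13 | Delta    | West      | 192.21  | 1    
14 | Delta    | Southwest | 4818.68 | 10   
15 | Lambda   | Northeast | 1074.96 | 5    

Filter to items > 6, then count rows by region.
SELECT region, COUNT(*)
FROM orders
WHERE items > 6
GROUP BY region

Note: WHERE filters rows before grouping.

Result:
  North: 2
  Northeast: 2
  Southwest: 1
  West: 3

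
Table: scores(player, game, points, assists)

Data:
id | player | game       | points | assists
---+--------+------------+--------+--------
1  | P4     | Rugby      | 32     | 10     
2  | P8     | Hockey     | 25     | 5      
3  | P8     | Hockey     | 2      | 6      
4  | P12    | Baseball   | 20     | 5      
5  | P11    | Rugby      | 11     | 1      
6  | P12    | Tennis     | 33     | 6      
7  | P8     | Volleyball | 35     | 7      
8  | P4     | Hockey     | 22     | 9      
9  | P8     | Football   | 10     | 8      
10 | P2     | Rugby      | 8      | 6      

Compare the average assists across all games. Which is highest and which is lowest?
SELECT game, AVG(assists)
FROM scores
GROUP BY game
ORDER BY AVG(assists)

All groups:
  Baseball: 5.00
  Rugby: 5.67
  Tennis: 6.00
  Hockey: 6.67
  Volleyball: 7.00
  Football: 8.00

Highest: Football (8.00)
Lowest: Baseball (5.00)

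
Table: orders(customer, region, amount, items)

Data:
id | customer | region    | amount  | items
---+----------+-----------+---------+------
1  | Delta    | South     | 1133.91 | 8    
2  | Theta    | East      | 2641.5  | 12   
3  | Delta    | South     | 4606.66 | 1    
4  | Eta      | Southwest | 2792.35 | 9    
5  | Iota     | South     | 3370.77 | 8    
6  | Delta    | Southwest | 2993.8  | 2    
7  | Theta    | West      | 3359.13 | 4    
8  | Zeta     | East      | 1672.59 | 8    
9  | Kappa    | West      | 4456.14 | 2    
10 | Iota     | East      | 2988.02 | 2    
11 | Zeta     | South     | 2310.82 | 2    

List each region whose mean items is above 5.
SELECT region, AVG(items)
FROM orders
GROUP BY region
HAVING AVG(items) > 5

Result:
  East: avg=7.33
  Southwest: avg=5.50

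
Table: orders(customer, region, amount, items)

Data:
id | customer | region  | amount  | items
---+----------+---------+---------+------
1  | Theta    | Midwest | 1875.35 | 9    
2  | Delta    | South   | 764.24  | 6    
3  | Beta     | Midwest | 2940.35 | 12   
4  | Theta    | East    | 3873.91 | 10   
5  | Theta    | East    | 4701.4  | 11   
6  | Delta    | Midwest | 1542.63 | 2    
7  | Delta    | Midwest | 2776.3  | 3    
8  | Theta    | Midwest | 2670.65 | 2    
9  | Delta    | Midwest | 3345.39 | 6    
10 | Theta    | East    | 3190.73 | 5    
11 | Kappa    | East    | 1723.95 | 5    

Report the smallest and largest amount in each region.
SELECT region, MIN(amount), MAX(amount)
FROM orders
GROUP BY region

Result:
  East: min=1723.95, max=4701.40
  Midwest: min=1542.63, max=3345.39
  South: min=764.24, max=764.24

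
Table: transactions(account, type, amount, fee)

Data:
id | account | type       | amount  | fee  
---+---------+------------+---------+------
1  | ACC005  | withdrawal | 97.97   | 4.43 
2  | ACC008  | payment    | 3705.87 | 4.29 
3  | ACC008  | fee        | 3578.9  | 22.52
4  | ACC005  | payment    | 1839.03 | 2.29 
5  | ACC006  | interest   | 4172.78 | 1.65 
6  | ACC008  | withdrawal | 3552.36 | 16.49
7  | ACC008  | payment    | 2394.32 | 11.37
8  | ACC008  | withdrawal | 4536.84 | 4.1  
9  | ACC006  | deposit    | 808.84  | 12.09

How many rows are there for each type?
SELECT type, COUNT(*) as count
FROM transactions
GROUP BY type

Result:
  deposit: 1
  fee: 1
  interest: 1
  payment: 3
  withdrawal: 3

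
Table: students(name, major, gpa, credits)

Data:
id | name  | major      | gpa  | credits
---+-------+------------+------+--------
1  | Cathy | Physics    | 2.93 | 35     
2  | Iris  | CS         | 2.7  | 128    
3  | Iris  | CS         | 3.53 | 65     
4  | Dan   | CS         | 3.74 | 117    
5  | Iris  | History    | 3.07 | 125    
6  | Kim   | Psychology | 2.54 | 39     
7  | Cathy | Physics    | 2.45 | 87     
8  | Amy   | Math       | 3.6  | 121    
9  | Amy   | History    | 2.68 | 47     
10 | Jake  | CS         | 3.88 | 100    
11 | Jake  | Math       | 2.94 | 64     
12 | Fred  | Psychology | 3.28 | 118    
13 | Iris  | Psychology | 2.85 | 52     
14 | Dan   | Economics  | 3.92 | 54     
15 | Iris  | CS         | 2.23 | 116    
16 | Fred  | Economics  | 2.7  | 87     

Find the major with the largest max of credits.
SELECT major, MAX(credits) as val
FROM students
GROUP BY major
ORDER BY val DESC
LIMIT 1

Result: CS with max(credits) = 128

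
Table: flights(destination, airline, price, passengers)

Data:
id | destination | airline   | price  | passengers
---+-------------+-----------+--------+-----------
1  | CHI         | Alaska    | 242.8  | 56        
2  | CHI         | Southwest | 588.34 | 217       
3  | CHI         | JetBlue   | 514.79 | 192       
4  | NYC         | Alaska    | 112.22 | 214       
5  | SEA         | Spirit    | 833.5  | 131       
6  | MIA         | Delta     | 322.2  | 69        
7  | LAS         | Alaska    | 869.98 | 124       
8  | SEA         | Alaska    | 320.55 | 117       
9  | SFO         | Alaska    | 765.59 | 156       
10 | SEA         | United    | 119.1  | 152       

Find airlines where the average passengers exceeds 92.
SELECT airline, AVG(passengers)
FROM flights
GROUP BY airline
HAVING AVG(passengers) > 92

Result:
  Alaska: avg=133.40
  JetBlue: avg=192.00
  Southwest: avg=217.00
  Spirit: avg=131.00
  United: avg=152.00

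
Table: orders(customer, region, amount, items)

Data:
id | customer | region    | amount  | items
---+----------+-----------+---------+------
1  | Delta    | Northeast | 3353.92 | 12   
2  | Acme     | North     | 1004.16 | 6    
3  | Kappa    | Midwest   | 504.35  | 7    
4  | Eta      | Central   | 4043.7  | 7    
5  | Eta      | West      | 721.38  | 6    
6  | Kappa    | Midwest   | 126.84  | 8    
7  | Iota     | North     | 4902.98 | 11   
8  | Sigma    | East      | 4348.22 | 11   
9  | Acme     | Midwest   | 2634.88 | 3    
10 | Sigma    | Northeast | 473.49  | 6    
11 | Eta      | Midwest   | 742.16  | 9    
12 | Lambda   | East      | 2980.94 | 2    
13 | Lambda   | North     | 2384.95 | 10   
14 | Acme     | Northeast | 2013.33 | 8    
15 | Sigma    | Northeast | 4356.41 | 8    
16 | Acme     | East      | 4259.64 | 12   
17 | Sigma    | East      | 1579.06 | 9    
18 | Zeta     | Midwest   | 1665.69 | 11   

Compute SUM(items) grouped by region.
SELECT region, SUM(items) as result
FROM orders
GROUP BY region

Result:
  Central: 7
  East: 34
  Midwest: 38
  North: 27
  Northeast: 34
  West: 6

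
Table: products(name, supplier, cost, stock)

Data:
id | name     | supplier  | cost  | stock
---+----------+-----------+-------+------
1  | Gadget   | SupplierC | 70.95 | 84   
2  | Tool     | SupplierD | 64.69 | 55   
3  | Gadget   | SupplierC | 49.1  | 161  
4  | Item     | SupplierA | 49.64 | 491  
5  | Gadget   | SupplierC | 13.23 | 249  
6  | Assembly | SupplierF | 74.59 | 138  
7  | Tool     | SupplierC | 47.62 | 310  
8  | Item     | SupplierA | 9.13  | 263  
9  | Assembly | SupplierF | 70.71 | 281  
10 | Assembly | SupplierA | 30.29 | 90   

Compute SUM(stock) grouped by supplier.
SELECT supplier, SUM(stock) as result
FROM products
GROUP BY supplier

Result:
  SupplierA: 844
  SupplierC: 804
  SupplierD: 55
  SupplierF: 419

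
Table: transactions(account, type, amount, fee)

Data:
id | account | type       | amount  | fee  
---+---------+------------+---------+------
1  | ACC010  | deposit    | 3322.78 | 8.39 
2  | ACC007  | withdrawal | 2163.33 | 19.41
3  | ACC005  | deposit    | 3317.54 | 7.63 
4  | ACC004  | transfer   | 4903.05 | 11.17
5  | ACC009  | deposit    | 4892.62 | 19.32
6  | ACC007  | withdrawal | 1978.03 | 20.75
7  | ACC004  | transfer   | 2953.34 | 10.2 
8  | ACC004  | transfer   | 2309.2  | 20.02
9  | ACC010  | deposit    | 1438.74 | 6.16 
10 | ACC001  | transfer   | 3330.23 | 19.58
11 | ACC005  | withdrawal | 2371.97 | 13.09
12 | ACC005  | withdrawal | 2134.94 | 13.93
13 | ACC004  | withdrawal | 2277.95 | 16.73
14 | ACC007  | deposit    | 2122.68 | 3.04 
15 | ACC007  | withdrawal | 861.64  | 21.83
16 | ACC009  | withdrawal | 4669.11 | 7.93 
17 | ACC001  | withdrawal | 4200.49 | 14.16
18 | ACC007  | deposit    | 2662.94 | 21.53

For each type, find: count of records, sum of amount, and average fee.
SELECT type,
       COUNT(*) as cnt,
       SUM(amount) as total_amount,
       AVG(fee) as avg_fee
FROM transactions
GROUP BY type

Result:
  deposit: 6 records, 17757.30 total amount, 11.01 avg fee
  transfer: 4 records, 13495.82 total amount, 15.24 avg fee
  withdrawal: 8 records, 20657.46 total amount, 15.98 avg fee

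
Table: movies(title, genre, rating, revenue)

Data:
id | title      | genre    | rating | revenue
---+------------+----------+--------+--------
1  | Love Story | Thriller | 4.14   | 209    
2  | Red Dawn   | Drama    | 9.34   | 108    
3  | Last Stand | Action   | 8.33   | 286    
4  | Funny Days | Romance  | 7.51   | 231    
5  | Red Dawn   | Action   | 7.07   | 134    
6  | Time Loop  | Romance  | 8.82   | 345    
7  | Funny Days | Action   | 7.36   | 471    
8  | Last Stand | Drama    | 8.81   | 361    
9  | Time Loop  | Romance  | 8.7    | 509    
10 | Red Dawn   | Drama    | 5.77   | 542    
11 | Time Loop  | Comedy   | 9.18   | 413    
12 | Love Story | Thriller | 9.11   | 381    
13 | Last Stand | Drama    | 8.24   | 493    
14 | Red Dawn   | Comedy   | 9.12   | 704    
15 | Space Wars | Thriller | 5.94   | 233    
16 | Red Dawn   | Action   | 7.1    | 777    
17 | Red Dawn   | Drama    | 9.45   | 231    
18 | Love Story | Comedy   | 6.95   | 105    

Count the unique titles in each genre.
SELECT genre, COUNT(DISTINCT title)
FROM movies
GROUP BY genre

Result:
  Action: 3 distinct
  Comedy: 3 distinct
  Drama: 2 distinct
  Romance: 2 distinct
  Thriller: 2 distinct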